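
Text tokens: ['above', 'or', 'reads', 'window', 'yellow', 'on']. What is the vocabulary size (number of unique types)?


Listing all tokens and tracking unique types:
  Token 1: 'above' -> NEW (unique so far: 1)
  Token 2: 'or' -> NEW (unique so far: 2)
  Token 3: 'reads' -> NEW (unique so far: 3)
  Token 4: 'window' -> NEW (unique so far: 4)
  Token 5: 'yellow' -> NEW (unique so far: 5)
  Token 6: 'on' -> NEW (unique so far: 6)
Unique types: ('above', 'on', 'or', 'reads', 'window', 'yellow')
Vocabulary size: 6

6


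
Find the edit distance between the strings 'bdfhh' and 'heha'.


Building DP table for s1='bdfhh' (len 5) and s2='heha' (len 4):
       h  e  h  a
    0  1  2  3  4
  b 1  1  2  3  4
  d 2  2  2  3  4
  f 3  3  3  3  4
  h 4  3  4  3  4
  h 5  4  4  4  4
Edit distance = dp[5][4] = 4

4


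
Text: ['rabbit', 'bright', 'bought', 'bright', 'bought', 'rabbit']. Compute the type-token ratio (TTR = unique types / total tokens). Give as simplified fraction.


Tokens: 6
Unique types: ('bought', 'bright', 'rabbit') = 3
TTR = 3/6
Simplify: divide both by 3 -> 1/2
TTR = 1/2

1/2


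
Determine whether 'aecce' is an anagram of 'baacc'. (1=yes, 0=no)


Sort characters of 'aecce': 'accee'
Sort characters of 'baacc': 'aabcc'
Sorted forms differ -> they are NOT anagrams
Result: 0

0


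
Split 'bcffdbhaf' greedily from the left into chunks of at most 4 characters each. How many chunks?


'bcffdbhaf' has 9 characters.
Chunking with max size 4:
  Chunk 1: 'bcff' (positions 0-3)
  Chunk 2: 'dbha' (positions 4-7)
  Chunk 3: 'f' (positions 8-8)
Total chunks: ceil(9 / 4) = 3

3


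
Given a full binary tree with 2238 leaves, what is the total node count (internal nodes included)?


Leaf nodes (terminals): 2238
Internal nodes = n - 1 = 2238 - 1 = 2237
Total = leaves + internal = 2238 + 2237 = 4475

4475


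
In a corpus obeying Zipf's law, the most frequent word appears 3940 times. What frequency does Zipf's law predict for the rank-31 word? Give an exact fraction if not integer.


Zipf's law: freq(rank) = f1 / rank
f1 = 3940, rank = 31
freq = 3940 / 31
GCD(3940, 31) = 1
Simplified: 3940/31

3940/31


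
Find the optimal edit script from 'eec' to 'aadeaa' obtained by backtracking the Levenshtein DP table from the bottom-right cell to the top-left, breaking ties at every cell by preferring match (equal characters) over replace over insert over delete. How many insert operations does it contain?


Edit distance = 5. Backtracking from cell (3, 6) with preference match > replace > insert > delete,
then listing the resulting alignment 'eec' -> 'aadeaa' left to right:
  Step 1: insert 'a' [insertion #1]
  Step 2: insert 'a' [insertion #2]
  Step 3: insert 'd' [insertion #3]
  Step 4: keep 'e'
  Step 5: replace e->a
  Step 6: replace c->a
Total insertions: 3

3


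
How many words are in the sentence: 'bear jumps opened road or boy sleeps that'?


Counting words by splitting on spaces:
  Word 1: 'bear'
  Word 2: 'jumps'
  Word 3: 'opened'
  Word 4: 'road'
  Word 5: 'or'
  Word 6: 'boy'
  Word 7: 'sleeps'
  Word 8: 'that'
Total words: 8

8


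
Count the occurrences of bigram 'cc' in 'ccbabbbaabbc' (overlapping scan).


Scanning 'ccbabbbaabbc' for bigram 'cc':
  Position 0: 'cc' -> MATCH
  Position 1: 'cb' -> no
  Position 2: 'ba' -> no
  Position 3: 'ab' -> no
  Position 4: 'bb' -> no
  Position 5: 'bb' -> no
  Position 6: 'ba' -> no
  Position 7: 'aa' -> no
  Position 8: 'ab' -> no
  Position 9: 'bb' -> no
  Position 10: 'bc' -> no
Total matches: 1

1


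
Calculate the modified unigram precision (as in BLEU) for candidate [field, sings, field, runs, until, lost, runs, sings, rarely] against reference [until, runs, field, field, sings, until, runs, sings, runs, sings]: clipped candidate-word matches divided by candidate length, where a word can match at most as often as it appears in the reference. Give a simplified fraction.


Reference word counts: {'field': 2, 'runs': 3, 'sings': 3, 'until': 2}
Checking each candidate word (with clipping):
  'field' -> in reference (ref count 2, used 1/2) -> match (matches: 1)
  'sings' -> in reference (ref count 3, used 1/3) -> match (matches: 2)
  'field' -> in reference (ref count 2, used 2/2) -> match (matches: 3)
  'runs' -> in reference (ref count 3, used 1/3) -> match (matches: 4)
  'until' -> in reference (ref count 2, used 1/2) -> match (matches: 5)
  'lost' -> not in reference -> no match (matches: 5)
  'runs' -> in reference (ref count 3, used 2/3) -> match (matches: 6)
  'sings' -> in reference (ref count 3, used 2/3) -> match (matches: 7)
  'rarely' -> not in reference -> no match (matches: 7)
Clipped matches: 7, Candidate length: 9
Precision = 7/9

7/9


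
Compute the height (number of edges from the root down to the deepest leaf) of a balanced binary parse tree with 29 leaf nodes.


In a balanced binary tree with n leaves the deepest leaf is ceil(log2(n)) edges below the root.
log2(29) = 4.8580
ceil(4.8580) = 5
height (edges) = 5

5


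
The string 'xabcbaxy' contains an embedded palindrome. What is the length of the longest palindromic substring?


Scanning 'xabcbaxy' for palindromic substrings.
Substring at positions 0-6: 'xabcbax'.
Check: reverse('xabcbax') = 'xabcbax' -> palindrome confirmed.
Neighbouring characters ('-' / 'y') break symmetry, so it cannot extend further.
No longer palindromic substring exists; longest length = 7

7


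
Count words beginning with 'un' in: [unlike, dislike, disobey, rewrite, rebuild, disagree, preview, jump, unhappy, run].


Checking each word for prefix 'un':
  'unlike' -> YES, starts with 'un' (count: 1)
  'dislike' -> no (count: 1)
  'disobey' -> no (count: 1)
  'rewrite' -> no (count: 1)
  'rebuild' -> no (count: 1)
  'disagree' -> no (count: 1)
  'preview' -> no (count: 1)
  'jump' -> no (count: 1)
  'unhappy' -> YES, starts with 'un' (count: 2)
  'run' -> no (count: 2)
Total with prefix 'un': 2

2


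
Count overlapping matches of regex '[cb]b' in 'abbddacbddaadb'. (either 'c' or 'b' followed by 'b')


Pattern: [cb]b means either 'c' or 'b' followed by 'b'.
Scanning 'abbddacbddaadb' position-by-position:
  Pos 0: window 'ab' -> no
  Pos 1: window 'bb' -> MATCH
  Pos 2: window 'bd' -> no
  Pos 3: window 'dd' -> no
  Pos 4: window 'da' -> no
  Pos 5: window 'ac' -> no
  Pos 6: window 'cb' -> MATCH
  Pos 7: window 'bd' -> no
  Pos 8: window 'dd' -> no
  Pos 9: window 'da' -> no
  Pos 10: window 'aa' -> no
  Pos 11: window 'ad' -> no
  Pos 12: window 'db' -> no
  Pos 13: window 'b' -> no
Total matches: 2

2


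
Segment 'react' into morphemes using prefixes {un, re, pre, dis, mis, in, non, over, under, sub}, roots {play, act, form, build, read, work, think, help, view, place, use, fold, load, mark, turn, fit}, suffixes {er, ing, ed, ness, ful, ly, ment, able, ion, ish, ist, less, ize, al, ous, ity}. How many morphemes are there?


Segmenting 'react' against the inventory:
  're' -> prefix (morpheme 1)
  'act' -> root (morpheme 2)
Total morphemes: 2

2


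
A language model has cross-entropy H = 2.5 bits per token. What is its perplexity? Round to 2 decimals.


Perplexity formula: PP = 2^H
H = 2.5
PP = 2^2.5
Decompose: 2^2.5 = 2^2 * 2^0.5 = 2^2 * sqrt(2)
2^2 = 4, sqrt(2) ~ 1.4142136
PP ~ 4 * 1.4142136 = 5.6568544
Rounded to 2 decimals: 5.66

5.66


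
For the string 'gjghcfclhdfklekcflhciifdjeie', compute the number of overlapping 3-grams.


String 'gjghcfclhdfklekcflhciifdjeie' has length L = 28.
Number of overlapping n-grams = L - n + 1
Substituting: 28 - 3 + 1 = 26

26


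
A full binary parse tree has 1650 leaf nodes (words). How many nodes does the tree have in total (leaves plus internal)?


Leaf nodes (terminals): 1650
Internal nodes = n - 1 = 1650 - 1 = 1649
Total = leaves + internal = 1650 + 1649 = 3299

3299


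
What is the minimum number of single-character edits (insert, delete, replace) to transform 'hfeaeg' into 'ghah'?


Building DP table for s1='hfeaeg' (len 6) and s2='ghah' (len 4):
       g  h  a  h
    0  1  2  3  4
  h 1  1  1  2  3
  f 2  2  2  2  3
  e 3  3  3  3  3
  a 4  4  4  3  4
  e 5  5  5  4  4
  g 6  5  6  5  5
Edit distance = dp[6][4] = 5

5


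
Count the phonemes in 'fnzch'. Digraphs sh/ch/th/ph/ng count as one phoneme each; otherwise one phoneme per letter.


Parsing 'fnzch' greedily, digraphs first:
  'f' -> consonant phoneme (phonemes so far: 1)
  'n' -> consonant phoneme (phonemes so far: 2)
  'z' -> consonant phoneme (phonemes so far: 3)
  'ch' -> digraph (1 consonant phoneme) (phonemes so far: 4)
Total phonemes: 4

4


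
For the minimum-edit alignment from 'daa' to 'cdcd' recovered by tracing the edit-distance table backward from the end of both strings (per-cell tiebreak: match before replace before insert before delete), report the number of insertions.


Edit distance = 3. Backtracking from cell (3, 4) with preference match > replace > insert > delete,
then listing the resulting alignment 'daa' -> 'cdcd' left to right:
  Step 1: insert 'c' [insertion #1]
  Step 2: keep 'd'
  Step 3: replace a->c
  Step 4: replace a->d
Total insertions: 1

1


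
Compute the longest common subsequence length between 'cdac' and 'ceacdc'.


DP table for LCS of 'cdac' and 'ceacdc':
       c  e  a  c  d  c
    0  0  0  0  0  0  0
  c 0  1  1  1  1  1  1
  d 0  1  1  1  1  2  2
  a 0  1  1  2  2  2  2
  c 0  1  1  2  3  3  3
LCS: 'cdc'
LCS length = 3

3


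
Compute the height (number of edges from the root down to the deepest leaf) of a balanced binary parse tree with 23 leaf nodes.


In a balanced binary tree with n leaves the deepest leaf is ceil(log2(n)) edges below the root.
log2(23) = 4.5236
ceil(4.5236) = 5
height (edges) = 5

5


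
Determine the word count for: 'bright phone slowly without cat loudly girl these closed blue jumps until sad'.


Counting words by splitting on spaces:
  Word 1: 'bright'
  Word 2: 'phone'
  Word 3: 'slowly'
  Word 4: 'without'
  Word 5: 'cat'
  Word 6: 'loudly'
  Word 7: 'girl'
  Word 8: 'these'
  Word 9: 'closed'
  Word 10: 'blue'
  Word 11: 'jumps'
  Word 12: 'until'
  Word 13: 'sad'
Total words: 13

13


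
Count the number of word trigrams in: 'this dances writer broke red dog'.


Word trigrams from [6] words:
  Trigram 1: (this dances writer)
  Trigram 2: (dances writer broke)
  Trigram 3: (writer broke red)
  Trigram 4: (broke red dog)
Total word trigrams: 6 - 2 = 4

4


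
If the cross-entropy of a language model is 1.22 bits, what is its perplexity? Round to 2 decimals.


Perplexity formula: PP = 2^H
H = 1.22
PP = 2^1.22
Decompose: 2^1.22 = 2^1 * 2^0.22
2^1 = 2, 2^0.22 ~ 1.1647336
PP ~ 2 * 1.1647336 = 2.3294672
Rounded to 2 decimals: 2.33

2.33


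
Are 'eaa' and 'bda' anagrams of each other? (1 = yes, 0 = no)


Sort characters of 'eaa': 'aae'
Sort characters of 'bda': 'abd'
Sorted forms differ -> they are NOT anagrams
Result: 0

0


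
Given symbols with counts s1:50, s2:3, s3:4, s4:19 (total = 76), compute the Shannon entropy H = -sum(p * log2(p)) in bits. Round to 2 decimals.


Computing entropy H = -sum(p_i * log2(p_i)):
  s1: p = 50/76 = 0.6579, -p*log2(p) = 0.3974
  s2: p = 3/76 = 0.0395, -p*log2(p) = 0.1841
  s3: p = 4/76 = 0.0526, -p*log2(p) = 0.2236
  s4: p = 19/76 = 0.2500, -p*log2(p) = 0.5000
H = sum of terms = 1.3051
Rounded to 2 decimals: 1.31

1.31


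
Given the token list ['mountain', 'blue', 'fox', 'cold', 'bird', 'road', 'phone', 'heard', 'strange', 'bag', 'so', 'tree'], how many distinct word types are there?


Listing all tokens and tracking unique types:
  Token 1: 'mountain' -> NEW (unique so far: 1)
  Token 2: 'blue' -> NEW (unique so far: 2)
  Token 3: 'fox' -> NEW (unique so far: 3)
  Token 4: 'cold' -> NEW (unique so far: 4)
  Token 5: 'bird' -> NEW (unique so far: 5)
  Token 6: 'road' -> NEW (unique so far: 6)
  Token 7: 'phone' -> NEW (unique so far: 7)
  Token 8: 'heard' -> NEW (unique so far: 8)
  Token 9: 'strange' -> NEW (unique so far: 9)
  Token 10: 'bag' -> NEW (unique so far: 10)
  Token 11: 'so' -> NEW (unique so far: 11)
  Token 12: 'tree' -> NEW (unique so far: 12)
Unique types: ('bag', 'bird', 'blue', 'cold', 'fox', 'heard', 'mountain', 'phone', 'road', 'so', 'strange', 'tree')
Vocabulary size: 12

12


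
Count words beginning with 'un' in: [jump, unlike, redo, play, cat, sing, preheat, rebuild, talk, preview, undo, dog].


Checking each word for prefix 'un':
  'jump' -> no (count: 0)
  'unlike' -> YES, starts with 'un' (count: 1)
  'redo' -> no (count: 1)
  'play' -> no (count: 1)
  'cat' -> no (count: 1)
  'sing' -> no (count: 1)
  'preheat' -> no (count: 1)
  'rebuild' -> no (count: 1)
  'talk' -> no (count: 1)
  'preview' -> no (count: 1)
  'undo' -> YES, starts with 'un' (count: 2)
  'dog' -> no (count: 2)
Total with prefix 'un': 2

2


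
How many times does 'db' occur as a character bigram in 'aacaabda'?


Scanning 'aacaabda' for bigram 'db':
  Position 0: 'aa' -> no
  Position 1: 'ac' -> no
  Position 2: 'ca' -> no
  Position 3: 'aa' -> no
  Position 4: 'ab' -> no
  Position 5: 'bd' -> no
  Position 6: 'da' -> no
Total matches: 0

0


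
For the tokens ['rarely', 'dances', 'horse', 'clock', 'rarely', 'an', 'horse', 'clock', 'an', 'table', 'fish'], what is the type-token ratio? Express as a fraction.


Tokens: 11
Unique types: ('an', 'clock', 'dances', 'fish', 'horse', 'rarely', 'table') = 7
TTR = 7/11
Already in lowest terms.

7/11


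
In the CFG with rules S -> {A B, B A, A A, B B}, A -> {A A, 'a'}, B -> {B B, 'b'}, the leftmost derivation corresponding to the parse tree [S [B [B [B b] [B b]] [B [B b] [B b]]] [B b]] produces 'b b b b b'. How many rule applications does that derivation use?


Every bracketed nonterminal node [X ...] in the tree is produced by exactly one rule application.
Reading the tree off as a leftmost derivation:
  Step 1: S  =>  B B   (applied S -> B B)
  Step 2: B B  =>  B B B   (applied B -> B B)
  Step 3: B B B  =>  B B B B   (applied B -> B B)
  Step 4: B B B B  =>  b B B B   (applied B -> b)
  Step 5: b B B B  =>  b b B B   (applied B -> b)
  Step 6: b b B B  =>  b b B B B   (applied B -> B B)
  Step 7: b b B B B  =>  b b b B B   (applied B -> b)
  Step 8: b b b B B  =>  b b b b B   (applied B -> b)
  Step 9: b b b b B  =>  b b b b b   (applied B -> b)
Final yield: b b b b b
Total rewrite steps: 9

9


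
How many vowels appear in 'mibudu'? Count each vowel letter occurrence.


Scanning each character of 'mibudu':
  Position 1: 'm' -> consonant (running count: 0)
  Position 2: 'i' -> vowel (running count: 1)
  Position 3: 'b' -> consonant (running count: 1)
  Position 4: 'u' -> vowel (running count: 2)
  Position 5: 'd' -> consonant (running count: 2)
  Position 6: 'u' -> vowel (running count: 3)
Total vowels: 3

3


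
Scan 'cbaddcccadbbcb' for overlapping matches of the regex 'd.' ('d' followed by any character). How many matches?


Pattern: d. means 'd' followed by any character.
Scanning 'cbaddcccadbbcb' position-by-position:
  Pos 0: window 'cb' -> no
  Pos 1: window 'ba' -> no
  Pos 2: window 'ad' -> no
  Pos 3: window 'dd' -> MATCH
  Pos 4: window 'dc' -> MATCH
  Pos 5: window 'cc' -> no
  Pos 6: window 'cc' -> no
  Pos 7: window 'ca' -> no
  Pos 8: window 'ad' -> no
  Pos 9: window 'db' -> MATCH
  Pos 10: window 'bb' -> no
  Pos 11: window 'bc' -> no
  Pos 12: window 'cb' -> no
  Pos 13: window 'b' -> no
Total matches: 3

3


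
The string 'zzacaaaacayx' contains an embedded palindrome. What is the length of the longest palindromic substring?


Scanning 'zzacaaaacayx' for palindromic substrings.
Substring at positions 2-9: 'acaaaaca'.
Check: reverse('acaaaaca') = 'acaaaaca' -> palindrome confirmed.
Neighbouring characters ('z' / 'y') break symmetry, so it cannot extend further.
No longer palindromic substring exists; longest length = 8

8


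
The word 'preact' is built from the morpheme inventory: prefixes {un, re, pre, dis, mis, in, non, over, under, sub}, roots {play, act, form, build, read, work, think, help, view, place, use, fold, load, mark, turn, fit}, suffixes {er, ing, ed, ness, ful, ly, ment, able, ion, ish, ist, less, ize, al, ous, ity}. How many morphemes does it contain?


Segmenting 'preact' against the inventory:
  'pre' -> prefix (morpheme 1)
  'act' -> root (morpheme 2)
Total morphemes: 2

2


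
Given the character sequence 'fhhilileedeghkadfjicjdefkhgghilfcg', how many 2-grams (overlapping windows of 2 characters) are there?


String 'fhhilileedeghkadfjicjdefkhgghilfcg' has length L = 34.
Number of overlapping n-grams = L - n + 1
Substituting: 34 - 2 + 1 = 33

33


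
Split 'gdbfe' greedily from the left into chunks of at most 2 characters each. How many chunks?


'gdbfe' has 5 characters.
Chunking with max size 2:
  Chunk 1: 'gd' (positions 0-1)
  Chunk 2: 'bf' (positions 2-3)
  Chunk 3: 'e' (positions 4-4)
Total chunks: ceil(5 / 2) = 3

3


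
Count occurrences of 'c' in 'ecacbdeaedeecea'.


Scanning 'ecacbdeaedeecea' for 'c':
  Position 1: 'c' -> MATCH (count: 1)
  Position 3: 'c' -> MATCH (count: 2)
  Position 12: 'c' -> MATCH (count: 3)
Total occurrences of 'c': 3

3


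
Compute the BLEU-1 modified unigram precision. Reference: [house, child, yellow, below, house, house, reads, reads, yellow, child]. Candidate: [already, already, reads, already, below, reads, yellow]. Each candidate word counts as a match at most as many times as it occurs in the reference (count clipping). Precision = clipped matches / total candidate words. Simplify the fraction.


Reference word counts: {'below': 1, 'child': 2, 'house': 3, 'reads': 2, 'yellow': 2}
Checking each candidate word (with clipping):
  'already' -> not in reference -> no match (matches: 0)
  'already' -> not in reference -> no match (matches: 0)
  'reads' -> in reference (ref count 2, used 1/2) -> match (matches: 1)
  'already' -> not in reference -> no match (matches: 1)
  'below' -> in reference (ref count 1, used 1/1) -> match (matches: 2)
  'reads' -> in reference (ref count 2, used 2/2) -> match (matches: 3)
  'yellow' -> in reference (ref count 2, used 1/2) -> match (matches: 4)
Clipped matches: 4, Candidate length: 7
Precision = 4/7

4/7


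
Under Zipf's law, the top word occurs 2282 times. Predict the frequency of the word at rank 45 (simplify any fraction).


Zipf's law: freq(rank) = f1 / rank
f1 = 2282, rank = 45
freq = 2282 / 45
GCD(2282, 45) = 1
Simplified: 2282/45

2282/45


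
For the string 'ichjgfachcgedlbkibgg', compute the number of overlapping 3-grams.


String 'ichjgfachcgedlbkibgg' has length L = 20.
Number of overlapping n-grams = L - n + 1
Substituting: 20 - 3 + 1 = 18

18


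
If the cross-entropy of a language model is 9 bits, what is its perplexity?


Perplexity formula: PP = 2^H
H = 9
PP = 2^9
PP = 2^9 = 512

512


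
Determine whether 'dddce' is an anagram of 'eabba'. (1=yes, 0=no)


Sort characters of 'dddce': 'cddde'
Sort characters of 'eabba': 'aabbe'
Sorted forms differ -> they are NOT anagrams
Result: 0

0


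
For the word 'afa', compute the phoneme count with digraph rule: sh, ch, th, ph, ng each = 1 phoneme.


Parsing 'afa' greedily, digraphs first:
  'a' -> vowel phoneme (phonemes so far: 1)
  'f' -> consonant phoneme (phonemes so far: 2)
  'a' -> vowel phoneme (phonemes so far: 3)
Total phonemes: 3

3


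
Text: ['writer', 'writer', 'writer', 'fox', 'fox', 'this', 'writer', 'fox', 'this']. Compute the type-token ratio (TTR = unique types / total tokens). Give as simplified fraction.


Tokens: 9
Unique types: ('fox', 'this', 'writer') = 3
TTR = 3/9
Simplify: divide both by 3 -> 1/3
TTR = 1/3

1/3


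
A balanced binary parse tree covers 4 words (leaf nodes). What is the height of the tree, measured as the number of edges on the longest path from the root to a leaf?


In a balanced binary tree with n leaves the deepest leaf is ceil(log2(n)) edges below the root.
log2(4) = 2.0000
ceil(2.0000) = 2
height (edges) = 2

2


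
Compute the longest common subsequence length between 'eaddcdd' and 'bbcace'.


DP table for LCS of 'eaddcdd' and 'bbcace':
       b  b  c  a  c  e
    0  0  0  0  0  0  0
  e 0  0  0  0  0  0  1
  a 0  0  0  0  1  1  1
  d 0  0  0  0  1  1  1
  d 0  0  0  0  1  1  1
  c 0  0  0  1  1  2  2
  d 0  0  0  1  1  2  2
  d 0  0  0  1  1  2  2
LCS: 'ac'
LCS length = 2

2


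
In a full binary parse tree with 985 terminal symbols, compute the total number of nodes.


Leaf nodes (terminals): 985
Internal nodes = n - 1 = 985 - 1 = 984
Total = leaves + internal = 985 + 984 = 1969

1969


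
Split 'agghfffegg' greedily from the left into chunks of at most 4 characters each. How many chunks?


'agghfffegg' has 10 characters.
Chunking with max size 4:
  Chunk 1: 'aggh' (positions 0-3)
  Chunk 2: 'fffe' (positions 4-7)
  Chunk 3: 'gg' (positions 8-9)
Total chunks: ceil(10 / 4) = 3

3


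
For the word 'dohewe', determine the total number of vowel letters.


Scanning each character of 'dohewe':
  Position 1: 'd' -> consonant (running count: 0)
  Position 2: 'o' -> vowel (running count: 1)
  Position 3: 'h' -> consonant (running count: 1)
  Position 4: 'e' -> vowel (running count: 2)
  Position 5: 'w' -> consonant (running count: 2)
  Position 6: 'e' -> vowel (running count: 3)
Total vowels: 3

3


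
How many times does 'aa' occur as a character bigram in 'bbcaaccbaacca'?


Scanning 'bbcaaccbaacca' for bigram 'aa':
  Position 0: 'bb' -> no
  Position 1: 'bc' -> no
  Position 2: 'ca' -> no
  Position 3: 'aa' -> MATCH
  Position 4: 'ac' -> no
  Position 5: 'cc' -> no
  Position 6: 'cb' -> no
  Position 7: 'ba' -> no
  Position 8: 'aa' -> MATCH
  Position 9: 'ac' -> no
  Position 10: 'cc' -> no
  Position 11: 'ca' -> no
Total matches: 2

2


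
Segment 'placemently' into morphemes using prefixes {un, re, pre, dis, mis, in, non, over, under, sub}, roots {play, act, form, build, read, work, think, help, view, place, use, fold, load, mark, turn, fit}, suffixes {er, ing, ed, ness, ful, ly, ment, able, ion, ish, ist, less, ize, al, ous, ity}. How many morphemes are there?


Segmenting 'placemently' against the inventory:
  'place' -> root (morpheme 1)
  'ment' -> suffix (morpheme 2)
  'ly' -> suffix (morpheme 3)
Total morphemes: 3

3


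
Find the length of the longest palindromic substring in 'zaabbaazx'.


Scanning 'zaabbaazx' for palindromic substrings.
Substring at positions 0-7: 'zaabbaaz'.
Check: reverse('zaabbaaz') = 'zaabbaaz' -> palindrome confirmed.
Neighbouring characters ('-' / 'x') break symmetry, so it cannot extend further.
No longer palindromic substring exists; longest length = 8

8


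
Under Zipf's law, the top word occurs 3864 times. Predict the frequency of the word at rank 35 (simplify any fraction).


Zipf's law: freq(rank) = f1 / rank
f1 = 3864, rank = 35
freq = 3864 / 35
GCD(3864, 35) = 7
Simplified: 552/5

552/5


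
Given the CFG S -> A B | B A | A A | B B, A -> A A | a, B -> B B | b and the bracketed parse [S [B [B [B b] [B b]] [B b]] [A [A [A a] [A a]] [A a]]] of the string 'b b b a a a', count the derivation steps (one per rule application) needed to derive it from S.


Every bracketed nonterminal node [X ...] in the tree is produced by exactly one rule application.
Reading the tree off as a leftmost derivation:
  Step 1: S  =>  B A   (applied S -> B A)
  Step 2: B A  =>  B B A   (applied B -> B B)
  Step 3: B B A  =>  B B B A   (applied B -> B B)
  Step 4: B B B A  =>  b B B A   (applied B -> b)
  Step 5: b B B A  =>  b b B A   (applied B -> b)
  Step 6: b b B A  =>  b b b A   (applied B -> b)
  Step 7: b b b A  =>  b b b A A   (applied A -> A A)
  Step 8: b b b A A  =>  b b b A A A   (applied A -> A A)
  Step 9: b b b A A A  =>  b b b a A A   (applied A -> a)
  Step 10: b b b a A A  =>  b b b a a A   (applied A -> a)
  Step 11: b b b a a A  =>  b b b a a a   (applied A -> a)
Final yield: b b b a a a
Total rewrite steps: 11

11


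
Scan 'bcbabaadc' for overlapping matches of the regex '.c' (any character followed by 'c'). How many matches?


Pattern: .c means any character followed by 'c'.
Scanning 'bcbabaadc' position-by-position:
  Pos 0: window 'bc' -> MATCH
  Pos 1: window 'cb' -> no
  Pos 2: window 'ba' -> no
  Pos 3: window 'ab' -> no
  Pos 4: window 'ba' -> no
  Pos 5: window 'aa' -> no
  Pos 6: window 'ad' -> no
  Pos 7: window 'dc' -> MATCH
  Pos 8: window 'c' -> no
Total matches: 2

2


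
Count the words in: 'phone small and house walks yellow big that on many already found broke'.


Counting words by splitting on spaces:
  Word 1: 'phone'
  Word 2: 'small'
  Word 3: 'and'
  Word 4: 'house'
  Word 5: 'walks'
  Word 6: 'yellow'
  Word 7: 'big'
  Word 8: 'that'
  Word 9: 'on'
  Word 10: 'many'
  Word 11: 'already'
  Word 12: 'found'
  Word 13: 'broke'
Total words: 13

13


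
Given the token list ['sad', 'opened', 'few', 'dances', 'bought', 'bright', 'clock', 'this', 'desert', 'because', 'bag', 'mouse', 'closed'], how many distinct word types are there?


Listing all tokens and tracking unique types:
  Token 1: 'sad' -> NEW (unique so far: 1)
  Token 2: 'opened' -> NEW (unique so far: 2)
  Token 3: 'few' -> NEW (unique so far: 3)
  Token 4: 'dances' -> NEW (unique so far: 4)
  Token 5: 'bought' -> NEW (unique so far: 5)
  Token 6: 'bright' -> NEW (unique so far: 6)
  Token 7: 'clock' -> NEW (unique so far: 7)
  Token 8: 'this' -> NEW (unique so far: 8)
  Token 9: 'desert' -> NEW (unique so far: 9)
  Token 10: 'because' -> NEW (unique so far: 10)
  Token 11: 'bag' -> NEW (unique so far: 11)
  Token 12: 'mouse' -> NEW (unique so far: 12)
  Token 13: 'closed' -> NEW (unique so far: 13)
Unique types: ('bag', 'because', 'bought', 'bright', 'clock', 'closed', 'dances', 'desert', 'few', 'mouse', 'opened', 'sad', 'this')
Vocabulary size: 13

13


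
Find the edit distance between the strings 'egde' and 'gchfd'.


Building DP table for s1='egde' (len 4) and s2='gchfd' (len 5):
       g  c  h  f  d
    0  1  2  3  4  5
  e 1  1  2  3  4  5
  g 2  1  2  3  4  5
  d 3  2  2  3  4  4
  e 4  3  3  3  4  5
Edit distance = dp[4][5] = 5

5


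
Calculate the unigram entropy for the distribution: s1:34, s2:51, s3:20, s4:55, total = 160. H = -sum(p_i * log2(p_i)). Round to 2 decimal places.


Computing entropy H = -sum(p_i * log2(p_i)):
  s1: p = 34/160 = 0.2125, -p*log2(p) = 0.4748
  s2: p = 51/160 = 0.3187, -p*log2(p) = 0.5258
  s3: p = 20/160 = 0.1250, -p*log2(p) = 0.3750
  s4: p = 55/160 = 0.3438, -p*log2(p) = 0.5296
H = sum of terms = 1.9052
Rounded to 2 decimals: 1.91

1.91


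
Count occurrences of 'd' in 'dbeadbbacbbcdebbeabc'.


Scanning 'dbeadbbacbbcdebbeabc' for 'd':
  Position 0: 'd' -> MATCH (count: 1)
  Position 4: 'd' -> MATCH (count: 2)
  Position 12: 'd' -> MATCH (count: 3)
Total occurrences of 'd': 3

3


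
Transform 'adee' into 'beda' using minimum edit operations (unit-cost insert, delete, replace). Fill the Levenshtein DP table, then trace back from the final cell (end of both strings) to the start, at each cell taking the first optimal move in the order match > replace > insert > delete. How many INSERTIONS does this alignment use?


Edit distance = 4. Backtracking from cell (4, 4) with preference match > replace > insert > delete,
then listing the resulting alignment 'adee' -> 'beda' left to right:
  Step 1: replace a->b
  Step 2: replace d->e
  Step 3: replace e->d
  Step 4: replace e->a
Total insertions: 0

0


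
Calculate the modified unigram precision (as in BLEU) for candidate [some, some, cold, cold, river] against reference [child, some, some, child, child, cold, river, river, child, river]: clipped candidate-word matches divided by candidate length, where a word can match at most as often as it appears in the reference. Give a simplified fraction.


Reference word counts: {'child': 4, 'cold': 1, 'river': 3, 'some': 2}
Checking each candidate word (with clipping):
  'some' -> in reference (ref count 2, used 1/2) -> match (matches: 1)
  'some' -> in reference (ref count 2, used 2/2) -> match (matches: 2)
  'cold' -> in reference (ref count 1, used 1/1) -> match (matches: 3)
  'cold' -> ref count 1 already used up (1/1) -> clipped, no match (matches: 3)
  'river' -> in reference (ref count 3, used 1/3) -> match (matches: 4)
Clipped matches: 4, Candidate length: 5
Precision = 4/5

4/5


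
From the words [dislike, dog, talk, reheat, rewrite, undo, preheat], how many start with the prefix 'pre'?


Checking each word for prefix 'pre':
  'dislike' -> no (count: 0)
  'dog' -> no (count: 0)
  'talk' -> no (count: 0)
  'reheat' -> no (count: 0)
  'rewrite' -> no (count: 0)
  'undo' -> no (count: 0)
  'preheat' -> YES, starts with 'pre' (count: 1)
Total with prefix 'pre': 1

1


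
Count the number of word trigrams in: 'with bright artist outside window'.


Word trigrams from [5] words:
  Trigram 1: (with bright artist)
  Trigram 2: (bright artist outside)
  Trigram 3: (artist outside window)
Total word trigrams: 5 - 2 = 3

3


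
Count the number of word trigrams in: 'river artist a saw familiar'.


Word trigrams from [5] words:
  Trigram 1: (river artist a)
  Trigram 2: (artist a saw)
  Trigram 3: (a saw familiar)
Total word trigrams: 5 - 2 = 3

3


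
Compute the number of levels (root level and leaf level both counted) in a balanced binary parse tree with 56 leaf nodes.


In a balanced binary tree with n leaves the deepest leaf is ceil(log2(n)) edges below the root,
so counting node levels inclusive of root and leaves gives ceil(log2(n)) + 1 levels.
log2(56) = 5.8074
ceil(5.8074) = 6
levels = 6 + 1 = 7

7


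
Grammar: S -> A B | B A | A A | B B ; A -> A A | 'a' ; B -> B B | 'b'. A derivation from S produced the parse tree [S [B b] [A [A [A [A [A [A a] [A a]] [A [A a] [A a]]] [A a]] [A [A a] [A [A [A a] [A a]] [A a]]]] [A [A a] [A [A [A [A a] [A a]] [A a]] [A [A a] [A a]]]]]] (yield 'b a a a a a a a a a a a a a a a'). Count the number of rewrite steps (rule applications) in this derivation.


Every bracketed nonterminal node [X ...] in the tree is produced by exactly one rule application.
Reading the tree off as a leftmost derivation:
  Step 1: S  =>  B A   (applied S -> B A)
  Step 2: B A  =>  b A   (applied B -> b)
  Step 3: b A  =>  b A A   (applied A -> A A)
  Step 4: b A A  =>  b A A A   (applied A -> A A)
  Step 5: b A A A  =>  b A A A A   (applied A -> A A)
  Step 6: b A A A A  =>  b A A A A A   (applied A -> A A)
  Step 7: b A A A A A  =>  b A A A A A A   (applied A -> A A)
  Step 8: b A A A A A A  =>  b a A A A A A   (applied A -> a)
  Step 9: b a A A A A A  =>  b a a A A A A   (applied A -> a)
  Step 10: b a a A A A A  =>  b a a A A A A A   (applied A -> A A)
  Step 11: b a a A A A A A  =>  b a a a A A A A   (applied A -> a)
  Step 12: b a a a A A A A  =>  b a a a a A A A   (applied A -> a)
  Step 13: b a a a a A A A  =>  b a a a a a A A   (applied A -> a)
  Step 14: b a a a a a A A  =>  b a a a a a A A A   (applied A -> A A)
  Step 15: b a a a a a A A A  =>  b a a a a a a A A   (applied A -> a)
  Step 16: b a a a a a a A A  =>  b a a a a a a A A A   (applied A -> A A)
  Step 17: b a a a a a a A A A  =>  b a a a a a a A A A A   (applied A -> A A)
  Step 18: b a a a a a a A A A A  =>  b a a a a a a a A A A   (applied A -> a)
  Step 19: b a a a a a a a A A A  =>  b a a a a a a a a A A   (applied A -> a)
  Step 20: b a a a a a a a a A A  =>  b a a a a a a a a a A   (applied A -> a)
  Step 21: b a a a a a a a a a A  =>  b a a a a a a a a a A A   (applied A -> A A)
  Step 22: b a a a a a a a a a A A  =>  b a a a a a a a a a a A   (applied A -> a)
  Step 23: b a a a a a a a a a a A  =>  b a a a a a a a a a a A A   (applied A -> A A)
  Step 24: b a a a a a a a a a a A A  =>  b a a a a a a a a a a A A A   (applied A -> A A)
  Step 25: b a a a a a a a a a a A A A  =>  b a a a a a a a a a a A A A A   (applied A -> A A)
  Step 26: b a a a a a a a a a a A A A A  =>  b a a a a a a a a a a a A A A   (applied A -> a)
  Step 27: b a a a a a a a a a a a A A A  =>  b a a a a a a a a a a a a A A   (applied A -> a)
  Step 28: b a a a a a a a a a a a a A A  =>  b a a a a a a a a a a a a a A   (applied A -> a)
  Step 29: b a a a a a a a a a a a a a A  =>  b a a a a a a a a a a a a a A A   (applied A -> A A)
  Step 30: b a a a a a a a a a a a a a A A  =>  b a a a a a a a a a a a a a a A   (applied A -> a)
  Step 31: b a a a a a a a a a a a a a a A  =>  b a a a a a a a a a a a a a a a   (applied A -> a)
Final yield: b a a a a a a a a a a a a a a a
Total rewrite steps: 31

31


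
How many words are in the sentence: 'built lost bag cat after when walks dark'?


Counting words by splitting on spaces:
  Word 1: 'built'
  Word 2: 'lost'
  Word 3: 'bag'
  Word 4: 'cat'
  Word 5: 'after'
  Word 6: 'when'
  Word 7: 'walks'
  Word 8: 'dark'
Total words: 8

8


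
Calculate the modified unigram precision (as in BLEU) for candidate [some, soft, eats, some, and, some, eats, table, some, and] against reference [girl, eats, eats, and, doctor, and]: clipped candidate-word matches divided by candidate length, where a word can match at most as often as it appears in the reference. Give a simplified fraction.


Reference word counts: {'and': 2, 'doctor': 1, 'eats': 2, 'girl': 1}
Checking each candidate word (with clipping):
  'some' -> not in reference -> no match (matches: 0)
  'soft' -> not in reference -> no match (matches: 0)
  'eats' -> in reference (ref count 2, used 1/2) -> match (matches: 1)
  'some' -> not in reference -> no match (matches: 1)
  'and' -> in reference (ref count 2, used 1/2) -> match (matches: 2)
  'some' -> not in reference -> no match (matches: 2)
  'eats' -> in reference (ref count 2, used 2/2) -> match (matches: 3)
  'table' -> not in reference -> no match (matches: 3)
  'some' -> not in reference -> no match (matches: 3)
  'and' -> in reference (ref count 2, used 2/2) -> match (matches: 4)
Clipped matches: 4, Candidate length: 10
Precision = 4/10 = 2/5

2/5


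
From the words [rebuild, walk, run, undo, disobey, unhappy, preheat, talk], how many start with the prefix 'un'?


Checking each word for prefix 'un':
  'rebuild' -> no (count: 0)
  'walk' -> no (count: 0)
  'run' -> no (count: 0)
  'undo' -> YES, starts with 'un' (count: 1)
  'disobey' -> no (count: 1)
  'unhappy' -> YES, starts with 'un' (count: 2)
  'preheat' -> no (count: 2)
  'talk' -> no (count: 2)
Total with prefix 'un': 2

2


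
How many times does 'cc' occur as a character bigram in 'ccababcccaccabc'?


Scanning 'ccababcccaccabc' for bigram 'cc':
  Position 0: 'cc' -> MATCH
  Position 1: 'ca' -> no
  Position 2: 'ab' -> no
  Position 3: 'ba' -> no
  Position 4: 'ab' -> no
  Position 5: 'bc' -> no
  Position 6: 'cc' -> MATCH
  Position 7: 'cc' -> MATCH
  Position 8: 'ca' -> no
  Position 9: 'ac' -> no
  Position 10: 'cc' -> MATCH
  Position 11: 'ca' -> no
  Position 12: 'ab' -> no
  Position 13: 'bc' -> no
Total matches: 4

4


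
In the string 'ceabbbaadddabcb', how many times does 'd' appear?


Scanning 'ceabbbaadddabcb' for 'd':
  Position 8: 'd' -> MATCH (count: 1)
  Position 9: 'd' -> MATCH (count: 2)
  Position 10: 'd' -> MATCH (count: 3)
Total occurrences of 'd': 3

3


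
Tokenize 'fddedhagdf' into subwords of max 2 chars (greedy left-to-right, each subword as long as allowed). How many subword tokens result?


'fddedhagdf' has 10 characters.
Chunking with max size 2:
  Chunk 1: 'fd' (positions 0-1)
  Chunk 2: 'de' (positions 2-3)
  Chunk 3: 'dh' (positions 4-5)
  Chunk 4: 'ag' (positions 6-7)
  Chunk 5: 'df' (positions 8-9)
Total chunks: ceil(10 / 2) = 5

5


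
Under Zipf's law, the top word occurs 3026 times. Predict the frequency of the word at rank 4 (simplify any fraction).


Zipf's law: freq(rank) = f1 / rank
f1 = 3026, rank = 4
freq = 3026 / 4
GCD(3026, 4) = 2
Simplified: 1513/2

1513/2


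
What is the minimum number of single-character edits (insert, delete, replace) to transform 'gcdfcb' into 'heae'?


Building DP table for s1='gcdfcb' (len 6) and s2='heae' (len 4):
       h  e  a  e
    0  1  2  3  4
  g 1  1  2  3  4
  c 2  2  2  3  4
  d 3  3  3  3  4
  f 4  4  4  4  4
  c 5  5  5  5  5
  b 6  6  6  6  6
Edit distance = dp[6][4] = 6

6


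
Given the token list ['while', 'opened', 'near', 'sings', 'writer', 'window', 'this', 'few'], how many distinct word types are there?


Listing all tokens and tracking unique types:
  Token 1: 'while' -> NEW (unique so far: 1)
  Token 2: 'opened' -> NEW (unique so far: 2)
  Token 3: 'near' -> NEW (unique so far: 3)
  Token 4: 'sings' -> NEW (unique so far: 4)
  Token 5: 'writer' -> NEW (unique so far: 5)
  Token 6: 'window' -> NEW (unique so far: 6)
  Token 7: 'this' -> NEW (unique so far: 7)
  Token 8: 'few' -> NEW (unique so far: 8)
Unique types: ('few', 'near', 'opened', 'sings', 'this', 'while', 'window', 'writer')
Vocabulary size: 8

8


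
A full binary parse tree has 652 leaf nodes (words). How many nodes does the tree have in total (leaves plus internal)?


Leaf nodes (terminals): 652
Internal nodes = n - 1 = 652 - 1 = 651
Total = leaves + internal = 652 + 651 = 1303

1303


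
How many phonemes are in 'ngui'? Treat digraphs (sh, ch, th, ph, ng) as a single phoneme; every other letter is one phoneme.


Parsing 'ngui' greedily, digraphs first:
  'ng' -> digraph (1 consonant phoneme) (phonemes so far: 1)
  'u' -> vowel phoneme (phonemes so far: 2)
  'i' -> vowel phoneme (phonemes so far: 3)
Total phonemes: 3

3


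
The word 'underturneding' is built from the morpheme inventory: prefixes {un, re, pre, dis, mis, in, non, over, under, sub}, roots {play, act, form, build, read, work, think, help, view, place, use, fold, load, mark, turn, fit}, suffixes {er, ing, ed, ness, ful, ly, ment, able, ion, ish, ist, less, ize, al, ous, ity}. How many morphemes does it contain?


Segmenting 'underturneding' against the inventory:
  'under' -> prefix (morpheme 1)
  'turn' -> root (morpheme 2)
  'ed' -> suffix (morpheme 3)
  'ing' -> suffix (morpheme 4)
Total morphemes: 4

4


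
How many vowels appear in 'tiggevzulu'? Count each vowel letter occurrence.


Scanning each character of 'tiggevzulu':
  Position 1: 't' -> consonant (running count: 0)
  Position 2: 'i' -> vowel (running count: 1)
  Position 3: 'g' -> consonant (running count: 1)
  Position 4: 'g' -> consonant (running count: 1)
  Position 5: 'e' -> vowel (running count: 2)
  Position 6: 'v' -> consonant (running count: 2)
  Position 7: 'z' -> consonant (running count: 2)
  Position 8: 'u' -> vowel (running count: 3)
  Position 9: 'l' -> consonant (running count: 3)
  Position 10: 'u' -> vowel (running count: 4)
Total vowels: 4

4


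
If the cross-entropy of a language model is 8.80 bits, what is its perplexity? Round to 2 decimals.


Perplexity formula: PP = 2^H
H = 8.80
PP = 2^8.80
Decompose: 2^8.80 = 2^8 * 2^0.80
2^8 = 256, 2^0.80 ~ 1.7411011
PP ~ 256 * 1.7411011 = 445.7218816
Rounded to 2 decimals: 445.72

445.72


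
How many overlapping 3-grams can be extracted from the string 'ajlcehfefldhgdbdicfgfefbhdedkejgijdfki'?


String 'ajlcehfefldhgdbdicfgfefbhdedkejgijdfki' has length L = 38.
Number of overlapping n-grams = L - n + 1
Substituting: 38 - 3 + 1 = 36

36


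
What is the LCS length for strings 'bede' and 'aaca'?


DP table for LCS of 'bede' and 'aaca':
       a  a  c  a
    0  0  0  0  0
  b 0  0  0  0  0
  e 0  0  0  0  0
  d 0  0  0  0  0
  e 0  0  0  0  0
LCS length = 0

0


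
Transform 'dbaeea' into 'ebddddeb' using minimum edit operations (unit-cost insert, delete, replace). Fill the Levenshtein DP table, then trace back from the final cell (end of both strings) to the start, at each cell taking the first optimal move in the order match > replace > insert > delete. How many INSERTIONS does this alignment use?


Edit distance = 6. Backtracking from cell (6, 8) with preference match > replace > insert > delete,
then listing the resulting alignment 'dbaeea' -> 'ebddddeb' left to right:
  Step 1: insert 'e' [insertion #1]
  Step 2: insert 'b' [insertion #2]
  Step 3: keep 'd'
  Step 4: replace b->d
  Step 5: replace a->d
  Step 6: replace e->d
  Step 7: keep 'e'
  Step 8: replace a->b
Total insertions: 2

2


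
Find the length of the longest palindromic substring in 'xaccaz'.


Scanning 'xaccaz' for palindromic substrings.
Substring at positions 1-4: 'acca'.
Check: reverse('acca') = 'acca' -> palindrome confirmed.
Neighbouring characters ('x' / 'z') break symmetry, so it cannot extend further.
No longer palindromic substring exists; longest length = 4

4
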